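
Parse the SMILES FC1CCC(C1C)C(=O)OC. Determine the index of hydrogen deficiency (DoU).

Degree of unsaturation = (number of rings) + (number of π bonds).
Ring closures in the SMILES: 1.
π bonds: 1 double bond (each 1 DoU) → 1 DoU from unsaturation.
Total DoU = 1 + 1 = 2.

2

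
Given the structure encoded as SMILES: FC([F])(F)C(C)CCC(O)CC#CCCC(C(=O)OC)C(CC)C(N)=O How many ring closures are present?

0

In SMILES, each pair of matching ring-closure digits denotes one ring-closing bond; the number of such bonds equals the number of independent rings.
Ring-closure bonds here: 0.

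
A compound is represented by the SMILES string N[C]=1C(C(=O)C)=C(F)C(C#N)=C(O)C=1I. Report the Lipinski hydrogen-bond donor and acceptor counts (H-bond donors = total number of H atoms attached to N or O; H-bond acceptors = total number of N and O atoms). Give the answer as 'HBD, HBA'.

Donors: find every N or O and count the H atoms it carries.
  atom 1 (N): bond orders sum to 1 → 2 H
  atom 5 (O): bond orders sum to 2 → 0 H
  atom 11 (N): bond orders sum to 3 → 0 H
  atom 13 (O): bond orders sum to 1 → 1 H
Lipinski HBD = 3.
Acceptors: N atoms = 2, O atoms = 2 → HBA = 4.

3, 4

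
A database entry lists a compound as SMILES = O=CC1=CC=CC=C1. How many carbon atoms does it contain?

7

Count every carbon token in the SMILES (each C, including those in ring-closure positions and inside branches).
Carbon count: 7.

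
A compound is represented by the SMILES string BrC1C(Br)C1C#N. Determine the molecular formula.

Walk through each heavy atom and fill implicit hydrogens from standard valence (C 4, N 3, O 2, S 2, halogen 1):
  atom 1: Br (halogen, monovalent) → 0 H
  atom 2: C, bond orders sum to 3 (valence 4) → 1 H
  atom 3: C, bond orders sum to 3 (valence 4) → 1 H
  atom 4: Br (halogen, monovalent) → 0 H
  atom 5: C, bond orders sum to 3 (valence 4) → 1 H
  atom 6: C, bond orders sum to 4 (valence 4) → 0 H
  atom 7: N, bond orders sum to 3 (valence 3) → 0 H
Totals → C:4, H:3, Br:2, N:1.

C4H3Br2N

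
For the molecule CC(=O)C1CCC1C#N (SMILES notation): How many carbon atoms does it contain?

7

Count every carbon token in the SMILES (each C, including those in ring-closure positions and inside branches).
Carbon count: 7.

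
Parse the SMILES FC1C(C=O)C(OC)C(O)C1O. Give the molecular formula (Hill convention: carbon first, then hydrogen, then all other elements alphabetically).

C7H11FO4

Walk through each heavy atom and fill implicit hydrogens from standard valence (C 4, N 3, O 2, S 2, halogen 1):
  atom 1: F (halogen, monovalent) → 0 H
  atom 2: C, bond orders sum to 3 (valence 4) → 1 H
  atom 3: C, bond orders sum to 3 (valence 4) → 1 H
  atom 4: C, bond orders sum to 3 (valence 4) → 1 H
  atom 5: O, bond orders sum to 2 (valence 2) → 0 H
  atom 6: C, bond orders sum to 3 (valence 4) → 1 H
  atom 7: O, bond orders sum to 2 (valence 2) → 0 H
  atom 8: C, bond orders sum to 1 (valence 4) → 3 H
  atom 9: C, bond orders sum to 3 (valence 4) → 1 H
  atom 10: O, bond orders sum to 1 (valence 2) → 1 H
  atom 11: C, bond orders sum to 3 (valence 4) → 1 H
  atom 12: O, bond orders sum to 1 (valence 2) → 1 H
Totals → C:7, H:11, F:1, O:4.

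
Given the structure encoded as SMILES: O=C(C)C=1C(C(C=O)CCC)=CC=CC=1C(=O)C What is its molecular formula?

Walk through each heavy atom and fill implicit hydrogens from standard valence (C 4, N 3, O 2, S 2, halogen 1):
  atom 1: O, bond orders sum to 2 (valence 2) → 0 H
  atom 2: C, bond orders sum to 4 (valence 4) → 0 H
  atom 3: C, bond orders sum to 1 (valence 4) → 3 H
  atom 4: C, bond orders sum to 4 (valence 4) → 0 H
  atom 5: C, bond orders sum to 4 (valence 4) → 0 H
  atom 6: C, bond orders sum to 3 (valence 4) → 1 H
  atom 7: C, bond orders sum to 3 (valence 4) → 1 H
  atom 8: O, bond orders sum to 2 (valence 2) → 0 H
  atom 9: C, bond orders sum to 2 (valence 4) → 2 H
  atom 10: C, bond orders sum to 2 (valence 4) → 2 H
  atom 11: C, bond orders sum to 1 (valence 4) → 3 H
  atom 12: C, bond orders sum to 3 (valence 4) → 1 H
  atom 13: C, bond orders sum to 3 (valence 4) → 1 H
  atom 14: C, bond orders sum to 3 (valence 4) → 1 H
  atom 15: C, bond orders sum to 4 (valence 4) → 0 H
  atom 16: C, bond orders sum to 4 (valence 4) → 0 H
  atom 17: O, bond orders sum to 2 (valence 2) → 0 H
  atom 18: C, bond orders sum to 1 (valence 4) → 3 H
Totals → C:15, H:18, O:3.

C15H18O3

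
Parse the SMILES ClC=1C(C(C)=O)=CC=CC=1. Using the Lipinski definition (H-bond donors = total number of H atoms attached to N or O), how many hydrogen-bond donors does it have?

0

Donors: find every N or O and count the H atoms it carries.
  atom 6 (O): bond orders sum to 2 → 0 H
Lipinski HBD = 0.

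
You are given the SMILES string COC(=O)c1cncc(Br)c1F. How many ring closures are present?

1

In SMILES, each pair of matching ring-closure digits denotes one ring-closing bond; the number of such bonds equals the number of independent rings.
Ring-closure bonds here: 1.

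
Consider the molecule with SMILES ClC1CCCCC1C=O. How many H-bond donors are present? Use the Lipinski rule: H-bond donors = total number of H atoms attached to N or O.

0

Donors: find every N or O and count the H atoms it carries.
  atom 9 (O): bond orders sum to 2 → 0 H
Lipinski HBD = 0.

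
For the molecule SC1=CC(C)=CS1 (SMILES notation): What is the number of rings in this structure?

1

In SMILES, each pair of matching ring-closure digits denotes one ring-closing bond; the number of such bonds equals the number of independent rings.
Ring-closure bonds here: 1.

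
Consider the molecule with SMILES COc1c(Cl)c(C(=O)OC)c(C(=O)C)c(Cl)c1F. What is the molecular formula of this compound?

C11H9Cl2FO4

Walk through each heavy atom and fill implicit hydrogens from standard valence (C 4, N 3, O 2, S 2, halogen 1); for lowercase aromatic atoms, an aromatic c carries 1 H when it has two neighbours and 0 H with three, and aromatic n carries 0 H:
  atom 1: C, bond orders sum to 1 (valence 4) → 3 H
  atom 2: O, bond orders sum to 2 (valence 2) → 0 H
  atom 3: aromatic c, 3 neighbours → 0 H
  atom 4: aromatic c, 3 neighbours → 0 H
  atom 5: Cl (halogen, monovalent) → 0 H
  atom 6: aromatic c, 3 neighbours → 0 H
  atom 7: C, bond orders sum to 4 (valence 4) → 0 H
  atom 8: O, bond orders sum to 2 (valence 2) → 0 H
  atom 9: O, bond orders sum to 2 (valence 2) → 0 H
  atom 10: C, bond orders sum to 1 (valence 4) → 3 H
  atom 11: aromatic c, 3 neighbours → 0 H
  atom 12: C, bond orders sum to 4 (valence 4) → 0 H
  atom 13: O, bond orders sum to 2 (valence 2) → 0 H
  atom 14: C, bond orders sum to 1 (valence 4) → 3 H
  atom 15: aromatic c, 3 neighbours → 0 H
  atom 16: Cl (halogen, monovalent) → 0 H
  atom 17: aromatic c, 3 neighbours → 0 H
  atom 18: F (halogen, monovalent) → 0 H
Totals → C:11, H:9, Cl:2, F:1, O:4.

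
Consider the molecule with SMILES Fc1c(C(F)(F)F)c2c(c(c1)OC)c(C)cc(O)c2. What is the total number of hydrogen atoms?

10

Walk through each heavy atom and fill implicit hydrogens from standard valence (C 4, N 3, O 2, S 2, halogen 1); for lowercase aromatic atoms, an aromatic c carries 1 H when it has two neighbours and 0 H with three, and aromatic n carries 0 H:
  atom 1: F (halogen, monovalent) → 0 H
  atom 2: aromatic c, 3 neighbours → 0 H
  atom 3: aromatic c, 3 neighbours → 0 H
  atom 4: C, bond orders sum to 4 (valence 4) → 0 H
  atom 5: F (halogen, monovalent) → 0 H
  atom 6: F (halogen, monovalent) → 0 H
  atom 7: F (halogen, monovalent) → 0 H
  atom 8: aromatic c, 3 neighbours → 0 H
  atom 9: aromatic c, 3 neighbours → 0 H
  atom 10: aromatic c, 3 neighbours → 0 H
  atom 11: aromatic c, 2 neighbours → 1 H
  atom 12: O, bond orders sum to 2 (valence 2) → 0 H
  atom 13: C, bond orders sum to 1 (valence 4) → 3 H
  atom 14: aromatic c, 3 neighbours → 0 H
  atom 15: C, bond orders sum to 1 (valence 4) → 3 H
  atom 16: aromatic c, 2 neighbours → 1 H
  atom 17: aromatic c, 3 neighbours → 0 H
  atom 18: O, bond orders sum to 1 (valence 2) → 1 H
  atom 19: aromatic c, 2 neighbours → 1 H
Total hydrogens: 10.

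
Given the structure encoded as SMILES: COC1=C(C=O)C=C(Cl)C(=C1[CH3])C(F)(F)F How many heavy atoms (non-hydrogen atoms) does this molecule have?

16

Every atom symbol written in the SMILES (organic subset) is one heavy atom; implicit H are not written.
Heavy atoms by element → C:10, Cl:1, F:3, O:2.
Total: 16.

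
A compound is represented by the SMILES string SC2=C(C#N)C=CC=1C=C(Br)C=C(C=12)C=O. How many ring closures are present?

In SMILES, each pair of matching ring-closure digits denotes one ring-closing bond; the number of such bonds equals the number of independent rings.
Ring-closure bonds here: 2.

2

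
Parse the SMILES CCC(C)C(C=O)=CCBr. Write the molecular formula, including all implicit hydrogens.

Walk through each heavy atom and fill implicit hydrogens from standard valence (C 4, N 3, O 2, S 2, halogen 1):
  atom 1: C, bond orders sum to 1 (valence 4) → 3 H
  atom 2: C, bond orders sum to 2 (valence 4) → 2 H
  atom 3: C, bond orders sum to 3 (valence 4) → 1 H
  atom 4: C, bond orders sum to 1 (valence 4) → 3 H
  atom 5: C, bond orders sum to 4 (valence 4) → 0 H
  atom 6: C, bond orders sum to 3 (valence 4) → 1 H
  atom 7: O, bond orders sum to 2 (valence 2) → 0 H
  atom 8: C, bond orders sum to 3 (valence 4) → 1 H
  atom 9: C, bond orders sum to 2 (valence 4) → 2 H
  atom 10: Br (halogen, monovalent) → 0 H
Totals → C:8, H:13, Br:1, O:1.
In Hill order: C8H13BrO.

C8H13BrO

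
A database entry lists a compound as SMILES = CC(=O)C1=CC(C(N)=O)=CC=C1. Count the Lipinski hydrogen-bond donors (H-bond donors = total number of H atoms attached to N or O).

2

Donors: find every N or O and count the H atoms it carries.
  atom 3 (O): bond orders sum to 2 → 0 H
  atom 8 (N): bond orders sum to 1 → 2 H
  atom 9 (O): bond orders sum to 2 → 0 H
Lipinski HBD = 2.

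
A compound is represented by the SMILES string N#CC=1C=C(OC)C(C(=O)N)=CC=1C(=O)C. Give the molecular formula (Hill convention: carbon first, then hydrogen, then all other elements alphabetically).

C11H10N2O3

Walk through each heavy atom and fill implicit hydrogens from standard valence (C 4, N 3, O 2, S 2, halogen 1):
  atom 1: N, bond orders sum to 3 (valence 3) → 0 H
  atom 2: C, bond orders sum to 4 (valence 4) → 0 H
  atom 3: C, bond orders sum to 4 (valence 4) → 0 H
  atom 4: C, bond orders sum to 3 (valence 4) → 1 H
  atom 5: C, bond orders sum to 4 (valence 4) → 0 H
  atom 6: O, bond orders sum to 2 (valence 2) → 0 H
  atom 7: C, bond orders sum to 1 (valence 4) → 3 H
  atom 8: C, bond orders sum to 4 (valence 4) → 0 H
  atom 9: C, bond orders sum to 4 (valence 4) → 0 H
  atom 10: O, bond orders sum to 2 (valence 2) → 0 H
  atom 11: N, bond orders sum to 1 (valence 3) → 2 H
  atom 12: C, bond orders sum to 3 (valence 4) → 1 H
  atom 13: C, bond orders sum to 4 (valence 4) → 0 H
  atom 14: C, bond orders sum to 4 (valence 4) → 0 H
  atom 15: O, bond orders sum to 2 (valence 2) → 0 H
  atom 16: C, bond orders sum to 1 (valence 4) → 3 H
Totals → C:11, H:10, N:2, O:3.
In Hill order: C11H10N2O3.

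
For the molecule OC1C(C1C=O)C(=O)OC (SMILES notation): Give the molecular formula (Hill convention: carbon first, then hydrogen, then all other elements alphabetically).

C6H8O4

Walk through each heavy atom and fill implicit hydrogens from standard valence (C 4, N 3, O 2, S 2, halogen 1):
  atom 1: O, bond orders sum to 1 (valence 2) → 1 H
  atom 2: C, bond orders sum to 3 (valence 4) → 1 H
  atom 3: C, bond orders sum to 3 (valence 4) → 1 H
  atom 4: C, bond orders sum to 3 (valence 4) → 1 H
  atom 5: C, bond orders sum to 3 (valence 4) → 1 H
  atom 6: O, bond orders sum to 2 (valence 2) → 0 H
  atom 7: C, bond orders sum to 4 (valence 4) → 0 H
  atom 8: O, bond orders sum to 2 (valence 2) → 0 H
  atom 9: O, bond orders sum to 2 (valence 2) → 0 H
  atom 10: C, bond orders sum to 1 (valence 4) → 3 H
Totals → C:6, H:8, O:4.
In Hill order: C6H8O4.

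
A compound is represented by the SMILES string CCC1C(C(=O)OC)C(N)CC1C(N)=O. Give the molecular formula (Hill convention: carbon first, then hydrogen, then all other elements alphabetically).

C10H18N2O3

Walk through each heavy atom and fill implicit hydrogens from standard valence (C 4, N 3, O 2, S 2, halogen 1):
  atom 1: C, bond orders sum to 1 (valence 4) → 3 H
  atom 2: C, bond orders sum to 2 (valence 4) → 2 H
  atom 3: C, bond orders sum to 3 (valence 4) → 1 H
  atom 4: C, bond orders sum to 3 (valence 4) → 1 H
  atom 5: C, bond orders sum to 4 (valence 4) → 0 H
  atom 6: O, bond orders sum to 2 (valence 2) → 0 H
  atom 7: O, bond orders sum to 2 (valence 2) → 0 H
  atom 8: C, bond orders sum to 1 (valence 4) → 3 H
  atom 9: C, bond orders sum to 3 (valence 4) → 1 H
  atom 10: N, bond orders sum to 1 (valence 3) → 2 H
  atom 11: C, bond orders sum to 2 (valence 4) → 2 H
  atom 12: C, bond orders sum to 3 (valence 4) → 1 H
  atom 13: C, bond orders sum to 4 (valence 4) → 0 H
  atom 14: N, bond orders sum to 1 (valence 3) → 2 H
  atom 15: O, bond orders sum to 2 (valence 2) → 0 H
Totals → C:10, H:18, N:2, O:3.
In Hill order: C10H18N2O3.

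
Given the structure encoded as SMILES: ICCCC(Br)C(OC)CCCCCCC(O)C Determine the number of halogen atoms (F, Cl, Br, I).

Halogen atoms appear at heavy-atom positions 1, 6 (1×Br, 1×I).
Other groups present: 1 ether, 1 hydroxyl.
Halogen count: 2.

2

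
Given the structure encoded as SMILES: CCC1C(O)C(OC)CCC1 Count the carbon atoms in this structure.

Count every carbon token in the SMILES (each C, including those in ring-closure positions and inside branches).
Carbon count: 9.

9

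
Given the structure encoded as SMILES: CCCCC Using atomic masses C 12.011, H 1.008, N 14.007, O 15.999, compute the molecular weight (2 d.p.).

First, the molecular formula is C5H12 (counting implicit H from valence).
  C: 5 × 12.011 = 60.055
  H: 12 × 1.008 = 12.096
Sum: 5×12.011 + 12×1.008 = 72.151 → 72.15 g/mol.

72.15 g/mol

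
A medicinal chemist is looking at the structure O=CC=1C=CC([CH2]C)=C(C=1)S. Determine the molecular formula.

Walk through each heavy atom and fill implicit hydrogens from standard valence (C 4, N 3, O 2, S 2, halogen 1):
  atom 1: O, bond orders sum to 2 (valence 2) → 0 H
  atom 2: C, bond orders sum to 3 (valence 4) → 1 H
  atom 3: C, bond orders sum to 4 (valence 4) → 0 H
  atom 4: C, bond orders sum to 3 (valence 4) → 1 H
  atom 5: C, bond orders sum to 3 (valence 4) → 1 H
  atom 6: C, bond orders sum to 4 (valence 4) → 0 H
  atom 7: C with explicit H count 2
  atom 8: C, bond orders sum to 1 (valence 4) → 3 H
  atom 9: C, bond orders sum to 4 (valence 4) → 0 H
  atom 10: C, bond orders sum to 3 (valence 4) → 1 H
  atom 11: S, bond orders sum to 1 (valence 2) → 1 H
Totals → C:9, H:10, O:1, S:1.

C9H10OS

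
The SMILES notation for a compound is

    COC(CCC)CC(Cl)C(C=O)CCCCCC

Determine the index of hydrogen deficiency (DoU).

1

Molecular formula: C15H29ClO2.
DoU = (2C + 2 + N − H − X) / 2, where X is the halogen count and O/S are ignored.
    = (2·15 + 2 + 0 − 29 − 1) / 2 = 2 / 2 = 1.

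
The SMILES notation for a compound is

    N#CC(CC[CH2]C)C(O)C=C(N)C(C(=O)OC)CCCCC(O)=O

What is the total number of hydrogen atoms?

28

Walk through each heavy atom and fill implicit hydrogens from standard valence (C 4, N 3, O 2, S 2, halogen 1):
  atom 1: N, bond orders sum to 3 (valence 3) → 0 H
  atom 2: C, bond orders sum to 4 (valence 4) → 0 H
  atom 3: C, bond orders sum to 3 (valence 4) → 1 H
  atom 4: C, bond orders sum to 2 (valence 4) → 2 H
  atom 5: C, bond orders sum to 2 (valence 4) → 2 H
  atom 6: C with explicit H count 2
  atom 7: C, bond orders sum to 1 (valence 4) → 3 H
  atom 8: C, bond orders sum to 3 (valence 4) → 1 H
  atom 9: O, bond orders sum to 1 (valence 2) → 1 H
  atom 10: C, bond orders sum to 3 (valence 4) → 1 H
  atom 11: C, bond orders sum to 4 (valence 4) → 0 H
  atom 12: N, bond orders sum to 1 (valence 3) → 2 H
  atom 13: C, bond orders sum to 3 (valence 4) → 1 H
  atom 14: C, bond orders sum to 4 (valence 4) → 0 H
  atom 15: O, bond orders sum to 2 (valence 2) → 0 H
  atom 16: O, bond orders sum to 2 (valence 2) → 0 H
  atom 17: C, bond orders sum to 1 (valence 4) → 3 H
  atom 18: C, bond orders sum to 2 (valence 4) → 2 H
  atom 19: C, bond orders sum to 2 (valence 4) → 2 H
  atom 20: C, bond orders sum to 2 (valence 4) → 2 H
  atom 21: C, bond orders sum to 2 (valence 4) → 2 H
  atom 22: C, bond orders sum to 4 (valence 4) → 0 H
  atom 23: O, bond orders sum to 1 (valence 2) → 1 H
  atom 24: O, bond orders sum to 2 (valence 2) → 0 H
Total hydrogens: 28.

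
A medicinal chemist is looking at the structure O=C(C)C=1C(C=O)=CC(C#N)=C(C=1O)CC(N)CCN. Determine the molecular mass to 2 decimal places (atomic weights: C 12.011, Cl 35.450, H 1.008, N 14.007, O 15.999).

First, the molecular formula is C14H17N3O3 (counting implicit H from valence).
  C: 14 × 12.011 = 168.154
  H: 17 × 1.008 = 17.136
  N: 3 × 14.007 = 42.021
  O: 3 × 15.999 = 47.997
Sum: 14×12.011 + 17×1.008 + 3×14.007 + 3×15.999 = 275.308 → 275.31 g/mol.

275.31 g/mol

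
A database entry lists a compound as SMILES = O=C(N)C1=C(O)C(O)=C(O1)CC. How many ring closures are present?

In SMILES, each pair of matching ring-closure digits denotes one ring-closing bond; the number of such bonds equals the number of independent rings.
Ring-closure bonds here: 1.

1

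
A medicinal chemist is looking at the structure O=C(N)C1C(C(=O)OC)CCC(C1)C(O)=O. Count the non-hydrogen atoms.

Every atom symbol written in the SMILES (organic subset) is one heavy atom; implicit H are not written.
Heavy atoms by element → C:10, N:1, O:5.
Total: 16.

16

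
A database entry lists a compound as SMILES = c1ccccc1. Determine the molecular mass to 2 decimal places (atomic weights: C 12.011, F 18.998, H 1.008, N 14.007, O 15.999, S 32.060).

First, the molecular formula is C6H6 (counting implicit H from valence).
  C: 6 × 12.011 = 72.066
  H: 6 × 1.008 = 6.048
Sum: 6×12.011 + 6×1.008 = 78.114 → 78.11 g/mol.

78.11 g/mol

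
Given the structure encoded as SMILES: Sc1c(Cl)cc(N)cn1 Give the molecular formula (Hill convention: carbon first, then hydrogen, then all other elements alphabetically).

C5H5ClN2S

Walk through each heavy atom and fill implicit hydrogens from standard valence (C 4, N 3, O 2, S 2, halogen 1); for lowercase aromatic atoms, an aromatic c carries 1 H when it has two neighbours and 0 H with three, and aromatic n carries 0 H:
  atom 1: S, bond orders sum to 1 (valence 2) → 1 H
  atom 2: aromatic c, 3 neighbours → 0 H
  atom 3: aromatic c, 3 neighbours → 0 H
  atom 4: Cl (halogen, monovalent) → 0 H
  atom 5: aromatic c, 2 neighbours → 1 H
  atom 6: aromatic c, 3 neighbours → 0 H
  atom 7: N, bond orders sum to 1 (valence 3) → 2 H
  atom 8: aromatic c, 2 neighbours → 1 H
  atom 9: aromatic n, 2 neighbours → 0 H
Totals → C:5, H:5, Cl:1, N:2, S:1.
In Hill order: C5H5ClN2S.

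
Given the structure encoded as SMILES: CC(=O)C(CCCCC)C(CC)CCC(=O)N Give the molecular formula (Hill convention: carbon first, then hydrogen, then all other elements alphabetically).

C14H27NO2

Walk through each heavy atom and fill implicit hydrogens from standard valence (C 4, N 3, O 2, S 2, halogen 1):
  atom 1: C, bond orders sum to 1 (valence 4) → 3 H
  atom 2: C, bond orders sum to 4 (valence 4) → 0 H
  atom 3: O, bond orders sum to 2 (valence 2) → 0 H
  atom 4: C, bond orders sum to 3 (valence 4) → 1 H
  atom 5: C, bond orders sum to 2 (valence 4) → 2 H
  atom 6: C, bond orders sum to 2 (valence 4) → 2 H
  atom 7: C, bond orders sum to 2 (valence 4) → 2 H
  atom 8: C, bond orders sum to 2 (valence 4) → 2 H
  atom 9: C, bond orders sum to 1 (valence 4) → 3 H
  atom 10: C, bond orders sum to 3 (valence 4) → 1 H
  atom 11: C, bond orders sum to 2 (valence 4) → 2 H
  atom 12: C, bond orders sum to 1 (valence 4) → 3 H
  atom 13: C, bond orders sum to 2 (valence 4) → 2 H
  atom 14: C, bond orders sum to 2 (valence 4) → 2 H
  atom 15: C, bond orders sum to 4 (valence 4) → 0 H
  atom 16: O, bond orders sum to 2 (valence 2) → 0 H
  atom 17: N, bond orders sum to 1 (valence 3) → 2 H
Totals → C:14, H:27, N:1, O:2.
In Hill order: C14H27NO2.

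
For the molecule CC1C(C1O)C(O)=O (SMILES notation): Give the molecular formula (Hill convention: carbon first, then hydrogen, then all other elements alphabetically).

C5H8O3

Walk through each heavy atom and fill implicit hydrogens from standard valence (C 4, N 3, O 2, S 2, halogen 1):
  atom 1: C, bond orders sum to 1 (valence 4) → 3 H
  atom 2: C, bond orders sum to 3 (valence 4) → 1 H
  atom 3: C, bond orders sum to 3 (valence 4) → 1 H
  atom 4: C, bond orders sum to 3 (valence 4) → 1 H
  atom 5: O, bond orders sum to 1 (valence 2) → 1 H
  atom 6: C, bond orders sum to 4 (valence 4) → 0 H
  atom 7: O, bond orders sum to 1 (valence 2) → 1 H
  atom 8: O, bond orders sum to 2 (valence 2) → 0 H
Totals → C:5, H:8, O:3.
In Hill order: C5H8O3.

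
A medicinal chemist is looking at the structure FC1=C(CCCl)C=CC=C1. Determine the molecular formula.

Walk through each heavy atom and fill implicit hydrogens from standard valence (C 4, N 3, O 2, S 2, halogen 1):
  atom 1: F (halogen, monovalent) → 0 H
  atom 2: C, bond orders sum to 4 (valence 4) → 0 H
  atom 3: C, bond orders sum to 4 (valence 4) → 0 H
  atom 4: C, bond orders sum to 2 (valence 4) → 2 H
  atom 5: C, bond orders sum to 2 (valence 4) → 2 H
  atom 6: Cl (halogen, monovalent) → 0 H
  atom 7: C, bond orders sum to 3 (valence 4) → 1 H
  atom 8: C, bond orders sum to 3 (valence 4) → 1 H
  atom 9: C, bond orders sum to 3 (valence 4) → 1 H
  atom 10: C, bond orders sum to 3 (valence 4) → 1 H
Totals → C:8, H:8, Cl:1, F:1.
In Hill order: C8H8ClF.

C8H8ClF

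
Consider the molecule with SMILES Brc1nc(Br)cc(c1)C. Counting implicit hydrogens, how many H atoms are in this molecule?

5

Walk through each heavy atom and fill implicit hydrogens from standard valence (C 4, N 3, O 2, S 2, halogen 1); for lowercase aromatic atoms, an aromatic c carries 1 H when it has two neighbours and 0 H with three, and aromatic n carries 0 H:
  atom 1: Br (halogen, monovalent) → 0 H
  atom 2: aromatic c, 3 neighbours → 0 H
  atom 3: aromatic n, 2 neighbours → 0 H
  atom 4: aromatic c, 3 neighbours → 0 H
  atom 5: Br (halogen, monovalent) → 0 H
  atom 6: aromatic c, 2 neighbours → 1 H
  atom 7: aromatic c, 3 neighbours → 0 H
  atom 8: aromatic c, 2 neighbours → 1 H
  atom 9: C, bond orders sum to 1 (valence 4) → 3 H
Total hydrogens: 5.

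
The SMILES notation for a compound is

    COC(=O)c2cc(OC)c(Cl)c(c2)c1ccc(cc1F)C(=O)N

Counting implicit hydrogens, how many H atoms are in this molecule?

13

Walk through each heavy atom and fill implicit hydrogens from standard valence (C 4, N 3, O 2, S 2, halogen 1); for lowercase aromatic atoms, an aromatic c carries 1 H when it has two neighbours and 0 H with three, and aromatic n carries 0 H:
  atom 1: C, bond orders sum to 1 (valence 4) → 3 H
  atom 2: O, bond orders sum to 2 (valence 2) → 0 H
  atom 3: C, bond orders sum to 4 (valence 4) → 0 H
  atom 4: O, bond orders sum to 2 (valence 2) → 0 H
  atom 5: aromatic c, 3 neighbours → 0 H
  atom 6: aromatic c, 2 neighbours → 1 H
  atom 7: aromatic c, 3 neighbours → 0 H
  atom 8: O, bond orders sum to 2 (valence 2) → 0 H
  atom 9: C, bond orders sum to 1 (valence 4) → 3 H
  atom 10: aromatic c, 3 neighbours → 0 H
  atom 11: Cl (halogen, monovalent) → 0 H
  atom 12: aromatic c, 3 neighbours → 0 H
  atom 13: aromatic c, 2 neighbours → 1 H
  atom 14: aromatic c, 3 neighbours → 0 H
  atom 15: aromatic c, 2 neighbours → 1 H
  atom 16: aromatic c, 2 neighbours → 1 H
  atom 17: aromatic c, 3 neighbours → 0 H
  atom 18: aromatic c, 2 neighbours → 1 H
  atom 19: aromatic c, 3 neighbours → 0 H
  atom 20: F (halogen, monovalent) → 0 H
  atom 21: C, bond orders sum to 4 (valence 4) → 0 H
  atom 22: O, bond orders sum to 2 (valence 2) → 0 H
  atom 23: N, bond orders sum to 1 (valence 3) → 2 H
Total hydrogens: 13.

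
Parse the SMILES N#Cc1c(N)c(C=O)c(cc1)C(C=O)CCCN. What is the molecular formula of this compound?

Walk through each heavy atom and fill implicit hydrogens from standard valence (C 4, N 3, O 2, S 2, halogen 1); for lowercase aromatic atoms, an aromatic c carries 1 H when it has two neighbours and 0 H with three, and aromatic n carries 0 H:
  atom 1: N, bond orders sum to 3 (valence 3) → 0 H
  atom 2: C, bond orders sum to 4 (valence 4) → 0 H
  atom 3: aromatic c, 3 neighbours → 0 H
  atom 4: aromatic c, 3 neighbours → 0 H
  atom 5: N, bond orders sum to 1 (valence 3) → 2 H
  atom 6: aromatic c, 3 neighbours → 0 H
  atom 7: C, bond orders sum to 3 (valence 4) → 1 H
  atom 8: O, bond orders sum to 2 (valence 2) → 0 H
  atom 9: aromatic c, 3 neighbours → 0 H
  atom 10: aromatic c, 2 neighbours → 1 H
  atom 11: aromatic c, 2 neighbours → 1 H
  atom 12: C, bond orders sum to 3 (valence 4) → 1 H
  atom 13: C, bond orders sum to 3 (valence 4) → 1 H
  atom 14: O, bond orders sum to 2 (valence 2) → 0 H
  atom 15: C, bond orders sum to 2 (valence 4) → 2 H
  atom 16: C, bond orders sum to 2 (valence 4) → 2 H
  atom 17: C, bond orders sum to 2 (valence 4) → 2 H
  atom 18: N, bond orders sum to 1 (valence 3) → 2 H
Totals → C:13, H:15, N:3, O:2.
In Hill order: C13H15N3O2.

C13H15N3O2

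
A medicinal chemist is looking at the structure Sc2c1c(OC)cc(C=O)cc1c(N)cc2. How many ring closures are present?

In SMILES, each pair of matching ring-closure digits denotes one ring-closing bond; the number of such bonds equals the number of independent rings.
Ring-closure bonds here: 2.

2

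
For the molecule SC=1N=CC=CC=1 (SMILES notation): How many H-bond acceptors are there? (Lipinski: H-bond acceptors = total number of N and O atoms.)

1

N atoms: 1; O atoms: 0.
Lipinski HBA = 1 + 0 = 1.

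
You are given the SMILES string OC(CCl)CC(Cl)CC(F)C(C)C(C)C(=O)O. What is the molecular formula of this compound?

C11H19Cl2FO3

Walk through each heavy atom and fill implicit hydrogens from standard valence (C 4, N 3, O 2, S 2, halogen 1):
  atom 1: O, bond orders sum to 1 (valence 2) → 1 H
  atom 2: C, bond orders sum to 3 (valence 4) → 1 H
  atom 3: C, bond orders sum to 2 (valence 4) → 2 H
  atom 4: Cl (halogen, monovalent) → 0 H
  atom 5: C, bond orders sum to 2 (valence 4) → 2 H
  atom 6: C, bond orders sum to 3 (valence 4) → 1 H
  atom 7: Cl (halogen, monovalent) → 0 H
  atom 8: C, bond orders sum to 2 (valence 4) → 2 H
  atom 9: C, bond orders sum to 3 (valence 4) → 1 H
  atom 10: F (halogen, monovalent) → 0 H
  atom 11: C, bond orders sum to 3 (valence 4) → 1 H
  atom 12: C, bond orders sum to 1 (valence 4) → 3 H
  atom 13: C, bond orders sum to 3 (valence 4) → 1 H
  atom 14: C, bond orders sum to 1 (valence 4) → 3 H
  atom 15: C, bond orders sum to 4 (valence 4) → 0 H
  atom 16: O, bond orders sum to 2 (valence 2) → 0 H
  atom 17: O, bond orders sum to 1 (valence 2) → 1 H
Totals → C:11, H:19, Cl:2, F:1, O:3.
In Hill order: C11H19Cl2FO3.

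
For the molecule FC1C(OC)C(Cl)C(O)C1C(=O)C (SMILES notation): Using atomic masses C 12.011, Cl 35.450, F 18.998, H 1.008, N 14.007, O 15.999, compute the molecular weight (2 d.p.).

First, the molecular formula is C8H12ClFO3 (counting implicit H from valence).
  C: 8 × 12.011 = 96.088
  Cl: 1 × 35.450 = 35.450
  F: 1 × 18.998 = 18.998
  H: 12 × 1.008 = 12.096
  O: 3 × 15.999 = 47.997
Sum: 8×12.011 + 1×35.450 + 1×18.998 + 12×1.008 + 3×15.999 = 210.629 → 210.63 g/mol.

210.63 g/mol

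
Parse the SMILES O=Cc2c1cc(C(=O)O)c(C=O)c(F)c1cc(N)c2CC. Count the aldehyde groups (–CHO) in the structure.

2

The aldehyde motif appears at heavy-atom positions 2, 11 in the SMILES.
Other groups present: 1 carboxylic acid, 1 primary amine.
Aldehyde count: 2.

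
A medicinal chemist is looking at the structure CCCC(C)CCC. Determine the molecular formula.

Walk through each heavy atom and fill implicit hydrogens from standard valence (C 4, N 3, O 2, S 2, halogen 1):
  atom 1: C, bond orders sum to 1 (valence 4) → 3 H
  atom 2: C, bond orders sum to 2 (valence 4) → 2 H
  atom 3: C, bond orders sum to 2 (valence 4) → 2 H
  atom 4: C, bond orders sum to 3 (valence 4) → 1 H
  atom 5: C, bond orders sum to 1 (valence 4) → 3 H
  atom 6: C, bond orders sum to 2 (valence 4) → 2 H
  atom 7: C, bond orders sum to 2 (valence 4) → 2 H
  atom 8: C, bond orders sum to 1 (valence 4) → 3 H
Totals → C:8, H:18.
In Hill order: C8H18.

C8H18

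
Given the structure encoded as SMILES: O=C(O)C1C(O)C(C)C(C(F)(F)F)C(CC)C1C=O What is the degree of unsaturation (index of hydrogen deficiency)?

3

Degree of unsaturation = (number of rings) + (number of π bonds).
Ring closures in the SMILES: 1.
π bonds: 2 double bonds (each 1 DoU) → 2 DoU from unsaturation.
Total DoU = 1 + 2 = 3.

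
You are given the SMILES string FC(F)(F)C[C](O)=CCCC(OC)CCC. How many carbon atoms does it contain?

11

Count every carbon token in the SMILES (each C, including those in ring-closure positions and inside branches).
Carbon count: 11.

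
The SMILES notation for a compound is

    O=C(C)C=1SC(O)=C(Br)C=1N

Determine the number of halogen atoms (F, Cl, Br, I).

1

Halogen atoms appear at heavy-atom position 9 (1×Br).
Other groups present: 1 hydroxyl, 1 ketone, 1 primary amine.
Halogen count: 1.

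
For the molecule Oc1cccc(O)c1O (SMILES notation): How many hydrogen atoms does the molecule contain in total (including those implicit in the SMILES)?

Walk through each heavy atom and fill implicit hydrogens from standard valence (C 4, N 3, O 2, S 2, halogen 1); for lowercase aromatic atoms, an aromatic c carries 1 H when it has two neighbours and 0 H with three, and aromatic n carries 0 H:
  atom 1: O, bond orders sum to 1 (valence 2) → 1 H
  atom 2: aromatic c, 3 neighbours → 0 H
  atom 3: aromatic c, 2 neighbours → 1 H
  atom 4: aromatic c, 2 neighbours → 1 H
  atom 5: aromatic c, 2 neighbours → 1 H
  atom 6: aromatic c, 3 neighbours → 0 H
  atom 7: O, bond orders sum to 1 (valence 2) → 1 H
  atom 8: aromatic c, 3 neighbours → 0 H
  atom 9: O, bond orders sum to 1 (valence 2) → 1 H
Total hydrogens: 6.

6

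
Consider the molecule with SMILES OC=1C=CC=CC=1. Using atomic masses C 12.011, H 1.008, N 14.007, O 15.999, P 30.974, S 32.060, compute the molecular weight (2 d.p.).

First, the molecular formula is C6H6O (counting implicit H from valence).
  C: 6 × 12.011 = 72.066
  H: 6 × 1.008 = 6.048
  O: 1 × 15.999 = 15.999
Sum: 6×12.011 + 6×1.008 + 1×15.999 = 94.113 → 94.11 g/mol.

94.11 g/mol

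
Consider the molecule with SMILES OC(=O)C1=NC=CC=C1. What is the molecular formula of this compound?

C6H5NO2

Walk through each heavy atom and fill implicit hydrogens from standard valence (C 4, N 3, O 2, S 2, halogen 1):
  atom 1: O, bond orders sum to 1 (valence 2) → 1 H
  atom 2: C, bond orders sum to 4 (valence 4) → 0 H
  atom 3: O, bond orders sum to 2 (valence 2) → 0 H
  atom 4: C, bond orders sum to 4 (valence 4) → 0 H
  atom 5: N, bond orders sum to 3 (valence 3) → 0 H
  atom 6: C, bond orders sum to 3 (valence 4) → 1 H
  atom 7: C, bond orders sum to 3 (valence 4) → 1 H
  atom 8: C, bond orders sum to 3 (valence 4) → 1 H
  atom 9: C, bond orders sum to 3 (valence 4) → 1 H
Totals → C:6, H:5, N:1, O:2.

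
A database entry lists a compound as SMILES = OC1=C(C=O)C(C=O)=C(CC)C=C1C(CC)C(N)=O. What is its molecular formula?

C14H17NO4

Walk through each heavy atom and fill implicit hydrogens from standard valence (C 4, N 3, O 2, S 2, halogen 1):
  atom 1: O, bond orders sum to 1 (valence 2) → 1 H
  atom 2: C, bond orders sum to 4 (valence 4) → 0 H
  atom 3: C, bond orders sum to 4 (valence 4) → 0 H
  atom 4: C, bond orders sum to 3 (valence 4) → 1 H
  atom 5: O, bond orders sum to 2 (valence 2) → 0 H
  atom 6: C, bond orders sum to 4 (valence 4) → 0 H
  atom 7: C, bond orders sum to 3 (valence 4) → 1 H
  atom 8: O, bond orders sum to 2 (valence 2) → 0 H
  atom 9: C, bond orders sum to 4 (valence 4) → 0 H
  atom 10: C, bond orders sum to 2 (valence 4) → 2 H
  atom 11: C, bond orders sum to 1 (valence 4) → 3 H
  atom 12: C, bond orders sum to 3 (valence 4) → 1 H
  atom 13: C, bond orders sum to 4 (valence 4) → 0 H
  atom 14: C, bond orders sum to 3 (valence 4) → 1 H
  atom 15: C, bond orders sum to 2 (valence 4) → 2 H
  atom 16: C, bond orders sum to 1 (valence 4) → 3 H
  atom 17: C, bond orders sum to 4 (valence 4) → 0 H
  atom 18: N, bond orders sum to 1 (valence 3) → 2 H
  atom 19: O, bond orders sum to 2 (valence 2) → 0 H
Totals → C:14, H:17, N:1, O:4.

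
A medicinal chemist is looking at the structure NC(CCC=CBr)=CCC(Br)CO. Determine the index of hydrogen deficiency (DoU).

2

Molecular formula: C9H15Br2NO.
DoU = (2C + 2 + N − H − X) / 2, where X is the halogen count and O/S are ignored.
    = (2·9 + 2 + 1 − 15 − 2) / 2 = 4 / 2 = 2.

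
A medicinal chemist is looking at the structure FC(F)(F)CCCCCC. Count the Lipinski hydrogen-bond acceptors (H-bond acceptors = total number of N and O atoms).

0

N atoms: 0; O atoms: 0.
Lipinski HBA = 0 + 0 = 0.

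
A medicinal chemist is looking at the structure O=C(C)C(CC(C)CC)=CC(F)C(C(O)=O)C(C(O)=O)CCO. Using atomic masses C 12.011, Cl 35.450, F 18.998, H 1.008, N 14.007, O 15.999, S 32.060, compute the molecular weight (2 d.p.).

332.37 g/mol

First, the molecular formula is C16H25FO6 (counting implicit H from valence).
  C: 16 × 12.011 = 192.176
  F: 1 × 18.998 = 18.998
  H: 25 × 1.008 = 25.200
  O: 6 × 15.999 = 95.994
Sum: 16×12.011 + 1×18.998 + 25×1.008 + 6×15.999 = 332.368 → 332.37 g/mol.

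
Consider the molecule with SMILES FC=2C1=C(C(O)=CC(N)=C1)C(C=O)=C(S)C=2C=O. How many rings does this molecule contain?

In SMILES, each pair of matching ring-closure digits denotes one ring-closing bond; the number of such bonds equals the number of independent rings.
Ring-closure bonds here: 2.

2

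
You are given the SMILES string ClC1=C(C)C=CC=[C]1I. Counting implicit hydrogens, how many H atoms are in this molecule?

Walk through each heavy atom and fill implicit hydrogens from standard valence (C 4, N 3, O 2, S 2, halogen 1):
  atom 1: Cl (halogen, monovalent) → 0 H
  atom 2: C, bond orders sum to 4 (valence 4) → 0 H
  atom 3: C, bond orders sum to 4 (valence 4) → 0 H
  atom 4: C, bond orders sum to 1 (valence 4) → 3 H
  atom 5: C, bond orders sum to 3 (valence 4) → 1 H
  atom 6: C, bond orders sum to 3 (valence 4) → 1 H
  atom 7: C, bond orders sum to 3 (valence 4) → 1 H
  atom 8: C with explicit H count 0
  atom 9: I (halogen, monovalent) → 0 H
Total hydrogens: 6.

6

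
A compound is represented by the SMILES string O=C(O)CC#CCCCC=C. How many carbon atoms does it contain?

9

Count every carbon token in the SMILES (each C, including those in ring-closure positions and inside branches).
Carbon count: 9.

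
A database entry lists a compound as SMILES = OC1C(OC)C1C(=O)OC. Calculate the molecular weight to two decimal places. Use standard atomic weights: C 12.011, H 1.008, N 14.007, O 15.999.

146.14 g/mol

First, the molecular formula is C6H10O4 (counting implicit H from valence).
  C: 6 × 12.011 = 72.066
  H: 10 × 1.008 = 10.080
  O: 4 × 15.999 = 63.996
Sum: 6×12.011 + 10×1.008 + 4×15.999 = 146.142 → 146.14 g/mol.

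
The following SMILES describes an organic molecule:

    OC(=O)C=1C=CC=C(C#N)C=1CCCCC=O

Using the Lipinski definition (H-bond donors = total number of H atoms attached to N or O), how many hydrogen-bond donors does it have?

1

Donors: find every N or O and count the H atoms it carries.
  atom 1 (O): bond orders sum to 1 → 1 H
  atom 3 (O): bond orders sum to 2 → 0 H
  atom 10 (N): bond orders sum to 3 → 0 H
  atom 17 (O): bond orders sum to 2 → 0 H
Lipinski HBD = 1.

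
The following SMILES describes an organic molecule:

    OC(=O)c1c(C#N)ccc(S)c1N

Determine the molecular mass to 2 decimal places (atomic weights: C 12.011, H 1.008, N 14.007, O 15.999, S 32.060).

First, the molecular formula is C8H6N2O2S (counting implicit H from valence).
  C: 8 × 12.011 = 96.088
  H: 6 × 1.008 = 6.048
  N: 2 × 14.007 = 28.014
  O: 2 × 15.999 = 31.998
  S: 1 × 32.060 = 32.060
Sum: 8×12.011 + 6×1.008 + 2×14.007 + 2×15.999 + 1×32.060 = 194.208 → 194.21 g/mol.

194.21 g/mol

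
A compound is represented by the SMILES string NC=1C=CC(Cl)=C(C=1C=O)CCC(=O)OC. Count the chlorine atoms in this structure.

Scan the SMILES for Cl atoms (remember two-letter symbols like Cl and Br are single atoms).
Chlorine count: 1.

1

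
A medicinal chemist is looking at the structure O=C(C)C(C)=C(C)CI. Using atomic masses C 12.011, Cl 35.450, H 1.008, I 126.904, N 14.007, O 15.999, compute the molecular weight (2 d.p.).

First, the molecular formula is C7H11IO (counting implicit H from valence).
  C: 7 × 12.011 = 84.077
  H: 11 × 1.008 = 11.088
  I: 1 × 126.904 = 126.904
  O: 1 × 15.999 = 15.999
Sum: 7×12.011 + 11×1.008 + 1×126.904 + 1×15.999 = 238.068 → 238.07 g/mol.

238.07 g/mol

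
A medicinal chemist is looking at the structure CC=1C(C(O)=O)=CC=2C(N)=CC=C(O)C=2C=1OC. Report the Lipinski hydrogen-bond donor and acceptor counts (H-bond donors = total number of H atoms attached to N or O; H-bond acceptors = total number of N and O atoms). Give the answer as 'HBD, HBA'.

4, 5

Donors: find every N or O and count the H atoms it carries.
  atom 5 (O): bond orders sum to 1 → 1 H
  atom 6 (O): bond orders sum to 2 → 0 H
  atom 10 (N): bond orders sum to 1 → 2 H
  atom 14 (O): bond orders sum to 1 → 1 H
  atom 17 (O): bond orders sum to 2 → 0 H
Lipinski HBD = 4.
Acceptors: N atoms = 1, O atoms = 4 → HBA = 5.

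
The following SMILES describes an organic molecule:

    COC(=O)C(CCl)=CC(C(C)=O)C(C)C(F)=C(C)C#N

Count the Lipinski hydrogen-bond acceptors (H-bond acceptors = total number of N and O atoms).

N atoms: 1; O atoms: 3.
Lipinski HBA = 1 + 3 = 4.

4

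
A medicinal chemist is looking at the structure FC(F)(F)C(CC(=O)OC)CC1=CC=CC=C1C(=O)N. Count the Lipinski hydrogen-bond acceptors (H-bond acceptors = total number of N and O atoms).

4

N atoms: 1; O atoms: 3.
Lipinski HBA = 1 + 3 = 4.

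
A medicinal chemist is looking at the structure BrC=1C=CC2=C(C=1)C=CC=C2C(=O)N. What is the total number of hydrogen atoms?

8

Walk through each heavy atom and fill implicit hydrogens from standard valence (C 4, N 3, O 2, S 2, halogen 1):
  atom 1: Br (halogen, monovalent) → 0 H
  atom 2: C, bond orders sum to 4 (valence 4) → 0 H
  atom 3: C, bond orders sum to 3 (valence 4) → 1 H
  atom 4: C, bond orders sum to 3 (valence 4) → 1 H
  atom 5: C, bond orders sum to 4 (valence 4) → 0 H
  atom 6: C, bond orders sum to 4 (valence 4) → 0 H
  atom 7: C, bond orders sum to 3 (valence 4) → 1 H
  atom 8: C, bond orders sum to 3 (valence 4) → 1 H
  atom 9: C, bond orders sum to 3 (valence 4) → 1 H
  atom 10: C, bond orders sum to 3 (valence 4) → 1 H
  atom 11: C, bond orders sum to 4 (valence 4) → 0 H
  atom 12: C, bond orders sum to 4 (valence 4) → 0 H
  atom 13: O, bond orders sum to 2 (valence 2) → 0 H
  atom 14: N, bond orders sum to 1 (valence 3) → 2 H
Total hydrogens: 8.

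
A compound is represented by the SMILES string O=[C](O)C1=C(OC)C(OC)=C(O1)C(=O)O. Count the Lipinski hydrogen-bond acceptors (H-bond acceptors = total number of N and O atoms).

7

N atoms: 0; O atoms: 7.
Lipinski HBA = 0 + 7 = 7.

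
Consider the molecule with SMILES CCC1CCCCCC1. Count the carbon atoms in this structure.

Count every carbon token in the SMILES (each C, including those in ring-closure positions and inside branches).
Carbon count: 9.

9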